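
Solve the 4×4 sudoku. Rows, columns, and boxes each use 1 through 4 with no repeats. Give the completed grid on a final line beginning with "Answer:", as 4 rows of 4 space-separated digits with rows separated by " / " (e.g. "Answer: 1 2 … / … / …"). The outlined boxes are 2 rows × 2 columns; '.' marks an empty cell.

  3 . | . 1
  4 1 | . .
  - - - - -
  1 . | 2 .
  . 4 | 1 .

Step 1. [r4c4∈{3}] r4c4 is down to just 3, so r4c4=3.
Step 2. [r3c2∈{3}] r3c2's peers cover all but 3 ⇒ r3c2=3.
Step 3. [r2c3∈{3}] only 3 remains possible at r2c3, so r2c3=3.
Step 4. [r1c2∈{2}] r1c2 is down to just 2. So r1c2=2.
Step 5. [r3c4∈{4}] r3c4 is down to just 4, so r3c4=4.
Step 6. [r1c3∈{4}] nothing but 4 survives at r1c3 ⇒ r1c3=4.
Step 7. [r4c1∈{2}] only 2 remains possible at r4c1, so r4c1=2.
Step 8. [r2c4∈{2}] r2c4 is down to just 2. So r2c4=2.

Answer: 3 2 4 1 / 4 1 3 2 / 1 3 2 4 / 2 4 1 3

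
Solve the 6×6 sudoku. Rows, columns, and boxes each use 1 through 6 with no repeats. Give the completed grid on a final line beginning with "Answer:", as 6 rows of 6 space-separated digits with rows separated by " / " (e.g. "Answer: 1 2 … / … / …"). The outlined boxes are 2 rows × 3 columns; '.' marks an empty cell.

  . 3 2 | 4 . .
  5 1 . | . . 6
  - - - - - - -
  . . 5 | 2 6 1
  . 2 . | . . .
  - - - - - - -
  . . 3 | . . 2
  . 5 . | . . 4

Step 1. [r5c2∈{4,6}] across col 2, 6 lands solely at r5c2 ⇒ r5c2=6.
Step 2. [r6c3∈{1}] nothing but 1 survives at r6c3. So r6c3=1.
Step 3. [r4c5∈{3,4,5}] 4 has one home in col 5: r4c5, so r4c5=4.
Step 4. [r4c6∈{3,5}] 3 has one home in col 6: r4c6, so r4c6=3.
Step 5. [r1c5∈{1,5}] across row 1, 1 lands solely at r1c5, so r1c5=1.
Step 6. [r6c5∈{3}] r6c5's peers cover all but 3 ⇒ r6c5=3.
Step 7. [r4c1∈{1,6}] across row 4, 1 lands solely at r4c1. So r4c1=1.
Step 8. [r3c2∈{4}] nothing but 4 survives at r3c2, so r3c2=4.
Step 9. [r5c4∈{1,5}] 1 has one home in row 5: r5c4 ⇒ r5c4=1.
Step 10. [r5c1∈{4}] only 4 remains possible at r5c1 ⇒ r5c1=4.
Step 11. [r1c6∈{5}] nothing but 5 survives at r1c6 ⇒ r1c6=5.
Step 12. [r2c4∈{3}] only 3 remains possible at r2c4, so r2c4=3.
Step 13. [r4c4∈{5}] r4c4 has the single candidate 5, so r4c4=5.
Step 14. [r3c1∈{3}] only 3 remains possible at r3c1, so r3c1=3.
Step 15. [r4c3∈{6}] r4c3's peers cover all but 6 ⇒ r4c3=6.
Step 16. [r6c4∈{6}] r6c4 is down to just 6, so r6c4=6.
Step 17. [r2c3∈{4}] r2c3 is down to just 4. So r2c3=4.
Step 18. [r5c5∈{5}] r5c5's peers cover all but 5. So r5c5=5.
Step 19. [r6c1∈{2}] r6c1 is down to just 2, so r6c1=2.
Step 20. [r1c1∈{6}] r1c1 is down to just 6, so r1c1=6.
Step 21. [r2c5∈{2}] only 2 remains possible at r2c5, so r2c5=2.

Answer: 6 3 2 4 1 5 / 5 1 4 3 2 6 / 3 4 5 2 6 1 / 1 2 6 5 4 3 / 4 6 3 1 5 2 / 2 5 1 6 3 4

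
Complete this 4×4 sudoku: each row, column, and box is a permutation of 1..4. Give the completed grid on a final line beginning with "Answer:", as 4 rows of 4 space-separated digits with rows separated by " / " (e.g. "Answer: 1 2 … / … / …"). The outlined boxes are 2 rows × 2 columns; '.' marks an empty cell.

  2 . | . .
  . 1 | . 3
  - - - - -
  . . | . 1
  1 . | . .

Step 1. [r3c1∈{3,4}] col 1 places 3 nowhere but r3c1, so r3c1=3.
Step 2. [r4c4∈{2,4}] col 4 places 2 nowhere but r4c4. So r4c4=2.
Step 3. [r3c3∈{4}] r3c3's peers cover all but 4, so r3c3=4.
Step 4. [r1c4∈{4}] only 4 remains possible at r1c4, so r1c4=4.
Step 5. [r1c3∈{1}] r1c3 is down to just 1, so r1c3=1.
Step 6. [r1c2∈{3}] r1c2 has the single candidate 3, so r1c2=3.
Step 7. [r2c1∈{4}] nothing but 4 survives at r2c1 ⇒ r2c1=4.
Step 8. [r4c2∈{4}] r4c2 has the single candidate 4, so r4c2=4.
Step 9. [r4c3∈{3}] nothing but 3 survives at r4c3 ⇒ r4c3=3.
Step 10. [r3c2∈{2}] r3c2 has the single candidate 2 ⇒ r3c2=2.
Step 11. [r2c3∈{2}] only 2 remains possible at r2c3 ⇒ r2c3=2.

Answer: 2 3 1 4 / 4 1 2 3 / 3 2 4 1 / 1 4 3 2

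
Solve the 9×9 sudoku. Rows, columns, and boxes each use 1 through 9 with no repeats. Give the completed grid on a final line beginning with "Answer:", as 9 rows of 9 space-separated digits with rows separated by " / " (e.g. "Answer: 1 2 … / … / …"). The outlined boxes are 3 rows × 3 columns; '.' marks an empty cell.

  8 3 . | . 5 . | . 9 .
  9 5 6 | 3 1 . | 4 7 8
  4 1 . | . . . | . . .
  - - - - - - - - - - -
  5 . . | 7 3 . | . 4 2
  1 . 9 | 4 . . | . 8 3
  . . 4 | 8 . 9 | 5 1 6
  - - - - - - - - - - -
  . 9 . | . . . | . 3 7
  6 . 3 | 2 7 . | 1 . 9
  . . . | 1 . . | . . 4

Step 1. [r1c4∈{6}] r1c4 is down to just 6. So r1c4=6.
Step 2. [r1c7∈{2}] r1c7 has the single candidate 2. So r1c7=2.
Step 3. [r6c5∈{2}] r6c5's peers cover all but 2, so r6c5=2.
Step 4. [r5c5∈{6}] nothing but 6 survives at r5c5, so r5c5=6.
Step 5. [r9c8∈{2,5,6}] across col 8, 2 lands solely at r9c8. So r9c8=2.
Step 6. [r7c4∈{5}] only 5 remains possible at r7c4, so r7c4=5.
Step 7. [r4c3∈{8}] only 8 remains possible at r4c3. So r4c3=8.
Step 8. [r6c2∈{7}] only 7 remains possible at r6c2. So r6c2=7.
Step 9. [r9c2∈{8}] r9c2 is down to just 8 ⇒ r9c2=8.
Step 10. [r8c6∈{4,8}] across row 8, 8 lands solely at r8c6. So r8c6=8.
Step 11. [r9c7∈{6}] nothing but 6 survives at r9c7, so r9c7=6.
Step 12. [r3c3∈{2,7}] across box 1, 2 lands solely at r3c3 ⇒ r3c3=2.
Step 13. [r1c3∈{7}] r1c3's peers cover all but 7. So r1c3=7.
Step 14. [r3c4∈{9}] only 9 remains possible at r3c4. So r3c4=9.
Step 15. [r7c5∈{4}] r7c5 is down to just 4 ⇒ r7c5=4.
Step 16. [r3c8∈{5,6}] row 3 places 6 nowhere but r3c8, so r3c8=6.
Step 17. [r1c6∈{4}] r1c6 is down to just 4. So r1c6=4.
Step 18. [r9c6∈{3}] r9c6 has the single candidate 3 ⇒ r9c6=3.
Step 19. [r7c7∈{8}] r7c7's peers cover all but 8 ⇒ r7c7=8.
Step 20. [r5c6∈{5}] only 5 remains possible at r5c6. So r5c6=5.
Step 21. [r7c1∈{2}] r7c1's peers cover all but 2, so r7c1=2.
Step 22. [r2c6∈{2}] r2c6's peers cover all but 2, so r2c6=2.
Step 23. [r9c3∈{5}] r9c3 is down to just 5, so r9c3=5.
Step 24. [r4c7∈{9}] r4c7 is down to just 9. So r4c7=9.
Step 25. [r4c6∈{1}] only 1 remains possible at r4c6, so r4c6=1.
Step 26. [r7c3∈{1}] nothing but 1 survives at r7c3 ⇒ r7c3=1.
Step 27. [r8c2∈{4}] nothing but 4 survives at r8c2. So r8c2=4.
Step 28. [r9c1∈{7}] r9c1's peers cover all but 7. So r9c1=7.
Step 29. [r5c7∈{7}] r5c7's peers cover all but 7 ⇒ r5c7=7.
Step 30. [r9c5∈{9}] r9c5 is down to just 9 ⇒ r9c5=9.
Step 31. [r3c5∈{8}] nothing but 8 survives at r3c5, so r3c5=8.
Step 32. [r3c7∈{3}] nothing but 3 survives at r3c7 ⇒ r3c7=3.
Step 33. [r1c9∈{1}] r1c9 is down to just 1, so r1c9=1.
Step 34. [r3c6∈{7}] only 7 remains possible at r3c6 ⇒ r3c6=7.
Step 35. [r7c6∈{6}] r7c6 is down to just 6 ⇒ r7c6=6.
Step 36. [r5c2∈{2}] r5c2 is down to just 2 ⇒ r5c2=2.
Step 37. [r4c2∈{6}] r4c2 has the single candidate 6. So r4c2=6.
Step 38. [r8c8∈{5}] r8c8 has the single candidate 5, so r8c8=5.
Step 39. [r6c1∈{3}] r6c1's peers cover all but 3 ⇒ r6c1=3.
Step 40. [r3c9∈{5}] nothing but 5 survives at r3c9, so r3c9=5.

Answer: 8 3 7 6 5 4 2 9 1 / 9 5 6 3 1 2 4 7 8 / 4 1 2 9 8 7 3 6 5 / 5 6 8 7 3 1 9 4 2 / 1 2 9 4 6 5 7 8 3 / 3 7 4 8 2 9 5 1 6 / 2 9 1 5 4 6 8 3 7 / 6 4 3 2 7 8 1 5 9 / 7 8 5 1 9 3 6 2 4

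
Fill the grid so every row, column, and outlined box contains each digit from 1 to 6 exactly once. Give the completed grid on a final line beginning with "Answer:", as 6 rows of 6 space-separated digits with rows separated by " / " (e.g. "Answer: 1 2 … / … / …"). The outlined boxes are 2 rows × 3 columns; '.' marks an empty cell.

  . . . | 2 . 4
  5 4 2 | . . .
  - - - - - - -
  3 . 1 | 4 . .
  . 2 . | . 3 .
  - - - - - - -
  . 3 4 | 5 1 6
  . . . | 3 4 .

Step 1. [r2c5∈{6}] r2c5 is down to just 6 ⇒ r2c5=6.
Step 2. [r3c2∈{5,6}] 6 has one home in row 3: r3c2, so r3c2=6.
Step 3. [r3c5∈{2,5}] in col 5, 2 fits only at r3c5 ⇒ r3c5=2.
Step 4. [r2c4∈{1}] r2c4 has the single candidate 1. So r2c4=1.
Step 5. [r6c2∈{1,5}] r6c2 is the only open cell in col 2 admitting 5, so r6c2=5.
Step 6. [r6c1∈{1,2,6}] across row 6, 1 lands solely at r6c1. So r6c1=1.
Step 7. [r4c6∈{1,5}] r4c6 is the only open cell in row 4 admitting 1, so r4c6=1.
Step 8. [r6c3∈{6}] r6c3 has the single candidate 6. So r6c3=6.
Step 9. [r6c6∈{2}] nothing but 2 survives at r6c6 ⇒ r6c6=2.
Step 10. [r4c4∈{6}] nothing but 6 survives at r4c4, so r4c4=6.
Step 11. [r4c3∈{5}] nothing but 5 survives at r4c3, so r4c3=5.
Step 12. [r1c1∈{6}] only 6 remains possible at r1c1 ⇒ r1c1=6.
Step 13. [r1c5∈{5}] r1c5 has the single candidate 5, so r1c5=5.
Step 14. [r4c1∈{4}] only 4 remains possible at r4c1 ⇒ r4c1=4.
Step 15. [r2c6∈{3}] nothing but 3 survives at r2c6, so r2c6=3.
Step 16. [r5c1∈{2}] nothing but 2 survives at r5c1. So r5c1=2.
Step 17. [r1c2∈{1}] r1c2 is down to just 1. So r1c2=1.
Step 18. [r3c6∈{5}] only 5 remains possible at r3c6 ⇒ r3c6=5.
Step 19. [r1c3∈{3}] r1c3's peers cover all but 3 ⇒ r1c3=3.

Answer: 6 1 3 2 5 4 / 5 4 2 1 6 3 / 3 6 1 4 2 5 / 4 2 5 6 3 1 / 2 3 4 5 1 6 / 1 5 6 3 4 2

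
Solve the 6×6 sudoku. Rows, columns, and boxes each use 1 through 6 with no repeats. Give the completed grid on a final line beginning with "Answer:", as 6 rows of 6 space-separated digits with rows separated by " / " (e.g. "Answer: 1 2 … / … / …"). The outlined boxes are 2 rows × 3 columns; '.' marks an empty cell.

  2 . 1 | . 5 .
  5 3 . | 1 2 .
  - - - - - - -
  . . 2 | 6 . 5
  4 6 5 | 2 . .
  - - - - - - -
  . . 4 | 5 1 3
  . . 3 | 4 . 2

Step 1. [r2c6∈{4,6}] r2c6 is the only open cell in row 2 admitting 4. So r2c6=4.
Step 2. [r3c2∈{1}] r3c2's peers cover all but 1, so r3c2=1.
Step 3. [r5c1∈{6}] r5c1 is down to just 6, so r5c1=6.
Step 4. [r3c1∈{3}] nothing but 3 survives at r3c1. So r3c1=3.
Step 5. [r2c3∈{6}] nothing but 6 survives at r2c3 ⇒ r2c3=6.
Step 6. [r3c5∈{4}] r3c5's peers cover all but 4, so r3c5=4.
Step 7. [r4c5∈{3}] nothing but 3 survives at r4c5, so r4c5=3.
Step 8. [r4c6∈{1}] nothing but 1 survives at r4c6, so r4c6=1.
Step 9. [r6c5∈{6}] nothing but 6 survives at r6c5 ⇒ r6c5=6.
Step 10. [r5c2∈{2}] r5c2 is down to just 2. So r5c2=2.
Step 11. [r1c6∈{6}] nothing but 6 survives at r1c6. So r1c6=6.
Step 12. [r6c2∈{5}] r6c2 has the single candidate 5 ⇒ r6c2=5.
Step 13. [r1c4∈{3}] r1c4's peers cover all but 3, so r1c4=3.
Step 14. [r6c1∈{1}] r6c1's peers cover all but 1, so r6c1=1.
Step 15. [r1c2∈{4}] r1c2 has the single candidate 4, so r1c2=4.

Answer: 2 4 1 3 5 6 / 5 3 6 1 2 4 / 3 1 2 6 4 5 / 4 6 5 2 3 1 / 6 2 4 5 1 3 / 1 5 3 4 6 2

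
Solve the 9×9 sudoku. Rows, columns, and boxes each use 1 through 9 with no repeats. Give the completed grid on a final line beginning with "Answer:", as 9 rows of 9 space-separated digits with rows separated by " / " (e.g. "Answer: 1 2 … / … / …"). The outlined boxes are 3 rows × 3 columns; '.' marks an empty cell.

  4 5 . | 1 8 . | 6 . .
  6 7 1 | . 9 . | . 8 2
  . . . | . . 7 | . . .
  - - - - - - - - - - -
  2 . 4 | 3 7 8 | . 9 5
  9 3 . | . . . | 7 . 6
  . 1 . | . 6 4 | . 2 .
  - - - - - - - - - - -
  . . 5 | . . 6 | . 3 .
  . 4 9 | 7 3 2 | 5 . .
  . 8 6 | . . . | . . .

Step 1. [r1c9∈{3,7,9}] in row 1, 9 fits only at r1c9. So r1c9=9.
Step 2. [r9c6∈{1,5,9}] col 6 places 9 nowhere but r9c6, so r9c6=9.
Step 3. [r8c1∈{1}] nothing but 1 survives at r8c1 ⇒ r8c1=1.
Step 4. [r3c8∈{1,4,5}] col 8 places 5 nowhere but r3c8, so r3c8=5.
Step 5. [r4c7∈{1}] r4c7 is down to just 1 ⇒ r4c7=1.
Step 6. [r9c8∈{1,4,7}] in col 8, 1 fits only at r9c8, so r9c8=1.
Step 7. [r7c4∈{4,8}] r7c4 is the only open cell in col 4 admitting 8. So r7c4=8.
Step 8. [r6c7∈{3,8}] r6c7 is the only open cell in col 7 admitting 8 ⇒ r6c7=8.
Step 9. [r7c1∈{7}] r7c1 has the single candidate 7, so r7c1=7.
Step 10. [r7c9∈{4}] r7c9's peers cover all but 4 ⇒ r7c9=4.
Step 11. [r1c3∈{2,3}] r1c3 is the only open cell in row 1 admitting 2. So r1c3=2.
Step 12. [r3c3∈{3,8}] in col 3, 3 fits only at r3c3. So r3c3=3.
Step 13. [r3c7∈{4}] nothing but 4 survives at r3c7. So r3c7=4.
Step 14. [r3c5∈{2}] r3c5 is down to just 2 ⇒ r3c5=2.
Step 15. [r9c5∈{4,5}] across col 5, 4 lands solely at r9c5, so r9c5=4.
Step 16. [r5c5∈{1,5}] in col 5, 5 fits only at r5c5, so r5c5=5.
Step 17. [r2c6∈{3,5}] 5 has one home in col 6: r2c6 ⇒ r2c6=5.
Step 18. [r7c2∈{2}] r7c2's peers cover all but 2. So r7c2=2.
Step 19. [r9c7∈{2}] r9c7's peers cover all but 2. So r9c7=2.
Step 20. [r1c8∈{7}] r1c8's peers cover all but 7. So r1c8=7.
Step 21. [r5c4∈{2}] r5c4's peers cover all but 2. So r5c4=2.
Step 22. [r2c4∈{4}] r2c4 is down to just 4, so r2c4=4.
Step 23. [r5c3∈{8}] only 8 remains possible at r5c3. So r5c3=8.
Step 24. [r3c2∈{9}] only 9 remains possible at r3c2. So r3c2=9.
Step 25. [r6c1∈{5}] r6c1's peers cover all but 5. So r6c1=5.
Step 26. [r6c3∈{7}] r6c3's peers cover all but 7 ⇒ r6c3=7.
Step 27. [r8c8∈{6}] nothing but 6 survives at r8c8 ⇒ r8c8=6.
Step 28. [r6c9∈{3}] r6c9's peers cover all but 3. So r6c9=3.
Step 29. [r4c2∈{6}] r4c2's peers cover all but 6. So r4c2=6.
Step 30. [r3c4∈{6}] nothing but 6 survives at r3c4. So r3c4=6.
Step 31. [r8c9∈{8}] r8c9 has the single candidate 8, so r8c9=8.
Step 32. [r6c4∈{9}] r6c4's peers cover all but 9. So r6c4=9.
Step 33. [r9c1∈{3}] r9c1 is down to just 3 ⇒ r9c1=3.
Step 34. [r3c9∈{1}] r3c9's peers cover all but 1. So r3c9=1.
Step 35. [r5c8∈{4}] only 4 remains possible at r5c8. So r5c8=4.
Step 36. [r1c6∈{3}] r1c6's peers cover all but 3, so r1c6=3.
Step 37. [r7c7∈{9}] r7c7 has the single candidate 9. So r7c7=9.
Step 38. [r2c7∈{3}] only 3 remains possible at r2c7, so r2c7=3.
Step 39. [r9c4∈{5}] only 5 remains possible at r9c4 ⇒ r9c4=5.
Step 40. [r3c1∈{8}] r3c1 has the single candidate 8. So r3c1=8.
Step 41. [r7c5∈{1}] r7c5's peers cover all but 1. So r7c5=1.
Step 42. [r5c6∈{1}] r5c6 is down to just 1 ⇒ r5c6=1.
Step 43. [r9c9∈{7}] only 7 remains possible at r9c9. So r9c9=7.

Answer: 4 5 2 1 8 3 6 7 9 / 6 7 1 4 9 5 3 8 2 / 8 9 3 6 2 7 4 5 1 / 2 6 4 3 7 8 1 9 5 / 9 3 8 2 5 1 7 4 6 / 5 1 7 9 6 4 8 2 3 / 7 2 5 8 1 6 9 3 4 / 1 4 9 7 3 2 5 6 8 / 3 8 6 5 4 9 2 1 7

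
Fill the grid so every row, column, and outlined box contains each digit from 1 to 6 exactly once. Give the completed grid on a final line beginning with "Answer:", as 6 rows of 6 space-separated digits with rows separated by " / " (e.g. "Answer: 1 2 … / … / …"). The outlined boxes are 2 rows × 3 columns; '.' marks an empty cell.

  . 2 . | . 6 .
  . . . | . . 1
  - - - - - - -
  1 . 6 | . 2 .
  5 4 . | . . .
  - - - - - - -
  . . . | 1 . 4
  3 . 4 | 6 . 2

Step 1. [r4c4∈{3}] nothing but 3 survives at r4c4, so r4c4=3.
Step 2. [r2c5∈{3,4,5}] across col 5, 4 lands solely at r2c5 ⇒ r2c5=4.
Step 3. [r1c4∈{5}] only 5 remains possible at r1c4, so r1c4=5.
Step 4. [r6c5∈{5}] nothing but 5 survives at r6c5. So r6c5=5.
Step 5. [r2c1∈{6}] r2c1's peers cover all but 6 ⇒ r2c1=6.
Step 6. [r1c6∈{3}] nothing but 3 survives at r1c6 ⇒ r1c6=3.
Step 7. [r2c3∈{3,5}] r2c3 is the only open cell in col 3 admitting 3 ⇒ r2c3=3.
Step 8. [r5c3∈{2,5}] across col 3, 5 lands solely at r5c3, so r5c3=5.
Step 9. [r2c4∈{2}] nothing but 2 survives at r2c4 ⇒ r2c4=2.
Step 10. [r3c2∈{3}] r3c2's peers cover all but 3 ⇒ r3c2=3.
Step 11. [r3c4∈{4}] nothing but 4 survives at r3c4, so r3c4=4.
Step 12. [r6c2∈{1}] nothing but 1 survives at r6c2 ⇒ r6c2=1.
Step 13. [r4c5∈{1}] r4c5 is down to just 1. So r4c5=1.
Step 14. [r5c2∈{6}] r5c2 has the single candidate 6, so r5c2=6.
Step 15. [r4c6∈{6}] only 6 remains possible at r4c6, so r4c6=6.
Step 16. [r1c3∈{1}] r1c3 is down to just 1. So r1c3=1.
Step 17. [r1c1∈{4}] r1c1's peers cover all but 4 ⇒ r1c1=4.
Step 18. [r3c6∈{5}] r3c6 has the single candidate 5. So r3c6=5.
Step 19. [r4c3∈{2}] r4c3 has the single candidate 2, so r4c3=2.
Step 20. [r5c1∈{2}] r5c1's peers cover all but 2. So r5c1=2.
Step 21. [r5c5∈{3}] nothing but 3 survives at r5c5, so r5c5=3.
Step 22. [r2c2∈{5}] r2c2 is down to just 5. So r2c2=5.

Answer: 4 2 1 5 6 3 / 6 5 3 2 4 1 / 1 3 6 4 2 5 / 5 4 2 3 1 6 / 2 6 5 1 3 4 / 3 1 4 6 5 2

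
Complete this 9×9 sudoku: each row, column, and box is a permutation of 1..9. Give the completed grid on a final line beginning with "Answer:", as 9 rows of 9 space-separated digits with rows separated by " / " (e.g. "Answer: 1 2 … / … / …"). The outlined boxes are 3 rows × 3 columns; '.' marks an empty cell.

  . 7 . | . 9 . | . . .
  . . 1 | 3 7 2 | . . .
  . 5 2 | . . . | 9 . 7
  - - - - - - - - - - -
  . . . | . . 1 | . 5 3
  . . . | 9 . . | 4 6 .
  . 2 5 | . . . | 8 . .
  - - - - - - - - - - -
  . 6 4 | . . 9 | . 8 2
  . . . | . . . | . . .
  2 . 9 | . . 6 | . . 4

Step 1. [r5c9∈{1}] r5c9 has the single candidate 1. So r5c9=1.
Step 2. [r6c1∈{1,3,4,6,7,9}] across row 6, 1 lands solely at r6c1. So r6c1=1.
Step 3. [r5c5∈{2,3,5,8}] in row 5, 2 fits only at r5c5. So r5c5=2.
Step 4. [r5c6∈{3,5,7,8}] 5 has one home in row 5: r5c6. So r5c6=5.
Step 5. [r1c4∈{1,4,5,6,8}] r1c4 is the only open cell in box 2 admitting 5. So r1c4=5.
Step 6. [r2c8∈{4}] only 4 remains possible at r2c8. So r2c8=4.
Step 7. [r4c2∈{4,8,9}] in col 2, 4 fits only at r4c2, so r4c2=4.
Step 8. [r8c4∈{1,2,4,7,8}] row 8 places 2 nowhere but r8c4. So r8c4=2.
Step 9. [r4c1∈{6,7,8,9}] row 4 places 9 nowhere but r4c1 ⇒ r4c1=9.
Step 10. [r4c3∈{6,7,8}] r4c3 is the only open cell in box 4 admitting 6 ⇒ r4c3=6.
Step 11. [r4c5∈{8}] nothing but 8 survives at r4c5 ⇒ r4c5=8.
Step 12. [r4c4∈{7}] r4c4 is down to just 7, so r4c4=7.
Step 13. [r8c6∈{3,4,7,8}] 7 has one home in col 6: r8c6, so r8c6=7.
Step 14. [r7c4∈{1}] r7c4's peers cover all but 1, so r7c4=1.
Step 15. [r8c5∈{3,4,5}] row 8 places 4 nowhere but r8c5, so r8c5=4.
Step 16. [r7c1∈{3,5,7}] in box 7, 7 fits only at r7c1 ⇒ r7c1=7.
Step 17. [r8c1∈{3,5,8}] r8c1 is the only open cell in col 1 admitting 5. So r8c1=5.
Step 18. [r9c7∈{1,3,5,7}] in col 7, 7 fits only at r9c7, so r9c7=7.
Step 19. [r7c7∈{3,5}] 5 has one home in box 9: r7c7 ⇒ r7c7=5.
Step 20. [r2c7∈{6}] r2c7's peers cover all but 6, so r2c7=6.
Step 21. [r2c1∈{8}] r2c1 has the single candidate 8 ⇒ r2c1=8.
Step 22. [r1c3∈{3}] r1c3 has the single candidate 3 ⇒ r1c3=3.
Step 23. [r8c7∈{1,3}] col 7 places 3 nowhere but r8c7, so r8c7=3.
Step 24. [r9c8∈{1}] r9c8 has the single candidate 1, so r9c8=1.
Step 25. [r8c3∈{8}] r8c3's peers cover all but 8 ⇒ r8c3=8.
Step 26. [r7c5∈{3}] r7c5 is down to just 3 ⇒ r7c5=3.
Step 27. [r1c1∈{4,6}] r1c1 is the only open cell in row 1 admitting 6 ⇒ r1c1=6.
Step 28. [r1c6∈{4,8}] 4 has one home in row 1: r1c6, so r1c6=4.
Step 29. [r6c9∈{9}] r6c9 is down to just 9, so r6c9=9.
Step 30. [r6c5∈{6}] nothing but 6 survives at r6c5. So r6c5=6.
Step 31. [r1c8∈{2}] r1c8 has the single candidate 2, so r1c8=2.
Step 32. [r3c4∈{6,8}] row 3 places 6 nowhere but r3c4, so r3c4=6.
Step 33. [r5c2∈{3,8}] across row 5, 8 lands solely at r5c2. So r5c2=8.
Step 34. [r6c4∈{4}] nothing but 4 survives at r6c4, so r6c4=4.
Step 35. [r2c9∈{5}] r2c9 has the single candidate 5, so r2c9=5.
Step 36. [r9c5∈{5}] only 5 remains possible at r9c5. So r9c5=5.
Step 37. [r1c7∈{1}] nothing but 1 survives at r1c7. So r1c7=1.
Step 38. [r3c6∈{8}] nothing but 8 survives at r3c6, so r3c6=8.
Step 39. [r3c5∈{1}] only 1 remains possible at r3c5, so r3c5=1.
Step 40. [r9c2∈{3}] r9c2 has the single candidate 3, so r9c2=3.
Step 41. [r3c1∈{4}] r3c1 is down to just 4 ⇒ r3c1=4.
Step 42. [r5c1∈{3}] nothing but 3 survives at r5c1. So r5c1=3.
Step 43. [r8c2∈{1}] r8c2 is down to just 1, so r8c2=1.
Step 44. [r5c3∈{7}] nothing but 7 survives at r5c3. So r5c3=7.
Step 45. [r4c7∈{2}] r4c7 has the single candidate 2, so r4c7=2.
Step 46. [r9c4∈{8}] nothing but 8 survives at r9c4, so r9c4=8.
Step 47. [r6c6∈{3}] only 3 remains possible at r6c6. So r6c6=3.
Step 48. [r3c8∈{3}] r3c8's peers cover all but 3. So r3c8=3.
Step 49. [r6c8∈{7}] r6c8 is down to just 7, so r6c8=7.
Step 50. [r8c9∈{6}] only 6 remains possible at r8c9, so r8c9=6.
Step 51. [r8c8∈{9}] r8c8 has the single candidate 9 ⇒ r8c8=9.
Step 52. [r1c9∈{8}] only 8 remains possible at r1c9. So r1c9=8.
Step 53. [r2c2∈{9}] r2c2 is down to just 9. So r2c2=9.

Answer: 6 7 3 5 9 4 1 2 8 / 8 9 1 3 7 2 6 4 5 / 4 5 2 6 1 8 9 3 7 / 9 4 6 7 8 1 2 5 3 / 3 8 7 9 2 5 4 6 1 / 1 2 5 4 6 3 8 7 9 / 7 6 4 1 3 9 5 8 2 / 5 1 8 2 4 7 3 9 6 / 2 3 9 8 5 6 7 1 4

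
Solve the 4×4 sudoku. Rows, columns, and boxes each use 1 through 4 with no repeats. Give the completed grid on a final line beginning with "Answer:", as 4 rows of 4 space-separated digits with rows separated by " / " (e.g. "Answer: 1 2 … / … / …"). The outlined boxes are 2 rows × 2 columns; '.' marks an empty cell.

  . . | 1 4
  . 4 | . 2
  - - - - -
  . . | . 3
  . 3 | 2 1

Step 1. [r3c2∈{1,2}] in col 2, 1 fits only at r3c2. So r3c2=1.
Step 2. [r1c1∈{2,3}] in row 1, 3 fits only at r1c1. So r1c1=3.
Step 3. [r3c1∈{2,4}] in row 3, 2 fits only at r3c1 ⇒ r3c1=2.
Step 4. [r2c1∈{1}] r2c1 has the single candidate 1. So r2c1=1.
Step 5. [r4c1∈{4}] r4c1 has the single candidate 4. So r4c1=4.
Step 6. [r1c2∈{2}] r1c2 is down to just 2. So r1c2=2.
Step 7. [r2c3∈{3}] nothing but 3 survives at r2c3. So r2c3=3.
Step 8. [r3c3∈{4}] r3c3's peers cover all but 4 ⇒ r3c3=4.

Answer: 3 2 1 4 / 1 4 3 2 / 2 1 4 3 / 4 3 2 1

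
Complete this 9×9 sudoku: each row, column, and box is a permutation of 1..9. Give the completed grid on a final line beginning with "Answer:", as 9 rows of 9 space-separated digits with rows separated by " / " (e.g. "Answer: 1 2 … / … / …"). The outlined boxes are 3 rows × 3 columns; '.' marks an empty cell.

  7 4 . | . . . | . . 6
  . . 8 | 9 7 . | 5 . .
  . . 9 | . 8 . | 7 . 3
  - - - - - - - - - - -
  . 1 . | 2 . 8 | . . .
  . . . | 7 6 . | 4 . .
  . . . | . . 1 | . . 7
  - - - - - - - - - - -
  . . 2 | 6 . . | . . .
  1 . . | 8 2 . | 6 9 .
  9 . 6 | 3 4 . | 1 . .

Step 1. [r1c3∈{1,3,5}] in col 3, 1 fits only at r1c3 ⇒ r1c3=1.
Step 2. [r1c4∈{5}] r1c4 is down to just 5, so r1c4=5.
Step 3. [r1c5∈{3}] only 3 remains possible at r1c5, so r1c5=3.
Step 4. [r5c6∈{3,5,9}] r5c6 is the only open cell in col 6 admitting 3, so r5c6=3.
Step 5. [r5c3∈{5}] nothing but 5 survives at r5c3. So r5c3=5.
Step 6. [r1c7∈{2,8,9}] in row 1, 9 fits only at r1c7, so r1c7=9.
Step 7. [r6c7∈{2,3,8}] 2 has one home in col 7: r6c7. So r6c7=2.
Step 8. [r7c7∈{3,8}] in col 7, 8 fits only at r7c7. So r7c7=8.
Step 9. [r7c8∈{3,4,5,7}] r7c8 is the only open cell in box 9 admitting 3 ⇒ r7c8=3.
Step 10. [r5c9∈{1,8,9}] in col 9, 8 fits only at r5c9, so r5c9=8.
Step 11. [r2c9∈{1,2,4}] 1 has one home in col 9: r2c9. So r2c9=1.
Step 12. [r9c8∈{2,5,7}] col 8 places 7 nowhere but r9c8. So r9c8=7.
Step 13. [r9c6∈{5}] only 5 remains possible at r9c6, so r9c6=5.
Step 14. [r6c1∈{3,4,6,8}] col 1 places 8 nowhere but r6c1. So r6c1=8.
Step 15. [r8c6∈{7}] only 7 remains possible at r8c6 ⇒ r8c6=7.
Step 16. [r1c6∈{2}] r1c6 has the single candidate 2 ⇒ r1c6=2.
Step 17. [r5c1∈{2}] r5c1's peers cover all but 2, so r5c1=2.
Step 18. [r4c9∈{5,9}] across col 9, 9 lands solely at r4c9, so r4c9=9.
Step 19. [r6c5∈{5,9}] r6c5 is the only open cell in box 5 admitting 9, so r6c5=9.
Step 20. [r6c4∈{4}] r6c4's peers cover all but 4 ⇒ r6c4=4.
Step 21. [r6c3∈{3}] only 3 remains possible at r6c3, so r6c3=3.
Step 22. [r6c2∈{6}] r6c2 is down to just 6 ⇒ r6c2=6.
Step 23. [r8c3∈{4}] r8c3 has the single candidate 4. So r8c3=4.
Step 24. [r7c1∈{5}] nothing but 5 survives at r7c1, so r7c1=5.
Step 25. [r3c1∈{6}] r3c1 is down to just 6, so r3c1=6.
Step 26. [r3c6∈{4}] only 4 remains possible at r3c6 ⇒ r3c6=4.
Step 27. [r3c8∈{2}] only 2 remains possible at r3c8 ⇒ r3c8=2.
Step 28. [r8c2∈{3}] nothing but 3 survives at r8c2. So r8c2=3.
Step 29. [r4c5∈{5}] r4c5 has the single candidate 5 ⇒ r4c5=5.
Step 30. [r2c2∈{2}] nothing but 2 survives at r2c2 ⇒ r2c2=2.
Step 31. [r9c9∈{2}] only 2 remains possible at r9c9 ⇒ r9c9=2.
Step 32. [r7c9∈{4}] nothing but 4 survives at r7c9 ⇒ r7c9=4.
Step 33. [r2c6∈{6}] r2c6 has the single candidate 6. So r2c6=6.
Step 34. [r5c8∈{1}] r5c8 is down to just 1 ⇒ r5c8=1.
Step 35. [r4c8∈{6}] nothing but 6 survives at r4c8 ⇒ r4c8=6.
Step 36. [r2c8∈{4}] r2c8 has the single candidate 4. So r2c8=4.
Step 37. [r3c4∈{1}] r3c4's peers cover all but 1 ⇒ r3c4=1.
Step 38. [r7c5∈{1}] r7c5 is down to just 1, so r7c5=1.
Step 39. [r7c2∈{7}] nothing but 7 survives at r7c2 ⇒ r7c2=7.
Step 40. [r9c2∈{8}] r9c2 is down to just 8 ⇒ r9c2=8.
Step 41. [r4c7∈{3}] r4c7's peers cover all but 3. So r4c7=3.
Step 42. [r8c9∈{5}] r8c9 is down to just 5, so r8c9=5.
Step 43. [r6c8∈{5}] r6c8 has the single candidate 5, so r6c8=5.
Step 44. [r3c2∈{5}] r3c2 has the single candidate 5 ⇒ r3c2=5.
Step 45. [r4c3∈{7}] r4c3 has the single candidate 7 ⇒ r4c3=7.
Step 46. [r4c1∈{4}] r4c1 has the single candidate 4 ⇒ r4c1=4.
Step 47. [r1c8∈{8}] nothing but 8 survives at r1c8, so r1c8=8.
Step 48. [r2c1∈{3}] nothing but 3 survives at r2c1 ⇒ r2c1=3.
Step 49. [r5c2∈{9}] r5c2 is down to just 9. So r5c2=9.
Step 50. [r7c6∈{9}] r7c6 is down to just 9, so r7c6=9.

Answer: 7 4 1 5 3 2 9 8 6 / 3 2 8 9 7 6 5 4 1 / 6 5 9 1 8 4 7 2 3 / 4 1 7 2 5 8 3 6 9 / 2 9 5 7 6 3 4 1 8 / 8 6 3 4 9 1 2 5 7 / 5 7 2 6 1 9 8 3 4 / 1 3 4 8 2 7 6 9 5 / 9 8 6 3 4 5 1 7 2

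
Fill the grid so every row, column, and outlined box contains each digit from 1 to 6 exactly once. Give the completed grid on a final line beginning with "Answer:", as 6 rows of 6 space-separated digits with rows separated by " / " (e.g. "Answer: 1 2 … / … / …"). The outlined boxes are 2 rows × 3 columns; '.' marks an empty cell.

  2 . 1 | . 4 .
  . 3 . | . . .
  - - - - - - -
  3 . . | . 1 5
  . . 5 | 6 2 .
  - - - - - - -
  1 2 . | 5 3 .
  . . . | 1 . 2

Step 1. [r4c1∈{4}] nothing but 4 survives at r4c1 ⇒ r4c1=4.
Step 2. [r6c5∈{6}] r6c5's peers cover all but 6. So r6c5=6.
Step 3. [r2c1∈{5,6}] 6 has one home in col 1: r2c1. So r2c1=6.
Step 4. [r6c2∈{4,5}] 4 has one home in col 2: r6c2 ⇒ r6c2=4.
Step 5. [r3c2∈{6}] nothing but 6 survives at r3c2, so r3c2=6.
Step 6. [r1c4∈{3}] r1c4 has the single candidate 3. So r1c4=3.
Step 7. [r2c3∈{4}] r2c3 is down to just 4 ⇒ r2c3=4.
Step 8. [r3c4∈{4}] nothing but 4 survives at r3c4 ⇒ r3c4=4.
Step 9. [r4c2∈{1}] r4c2's peers cover all but 1, so r4c2=1.
Step 10. [r2c4∈{2}] r2c4 has the single candidate 2. So r2c4=2.
Step 11. [r1c6∈{6}] r1c6's peers cover all but 6 ⇒ r1c6=6.
Step 12. [r5c3∈{6}] r5c3's peers cover all but 6 ⇒ r5c3=6.
Step 13. [r3c3∈{2}] r3c3 has the single candidate 2 ⇒ r3c3=2.
Step 14. [r1c2∈{5}] nothing but 5 survives at r1c2, so r1c2=5.
Step 15. [r6c1∈{5}] r6c1's peers cover all but 5. So r6c1=5.
Step 16. [r6c3∈{3}] r6c3 is down to just 3. So r6c3=3.
Step 17. [r4c6∈{3}] only 3 remains possible at r4c6. So r4c6=3.
Step 18. [r2c6∈{1}] r2c6's peers cover all but 1, so r2c6=1.
Step 19. [r2c5∈{5}] r2c5 has the single candidate 5. So r2c5=5.
Step 20. [r5c6∈{4}] only 4 remains possible at r5c6 ⇒ r5c6=4.

Answer: 2 5 1 3 4 6 / 6 3 4 2 5 1 / 3 6 2 4 1 5 / 4 1 5 6 2 3 / 1 2 6 5 3 4 / 5 4 3 1 6 2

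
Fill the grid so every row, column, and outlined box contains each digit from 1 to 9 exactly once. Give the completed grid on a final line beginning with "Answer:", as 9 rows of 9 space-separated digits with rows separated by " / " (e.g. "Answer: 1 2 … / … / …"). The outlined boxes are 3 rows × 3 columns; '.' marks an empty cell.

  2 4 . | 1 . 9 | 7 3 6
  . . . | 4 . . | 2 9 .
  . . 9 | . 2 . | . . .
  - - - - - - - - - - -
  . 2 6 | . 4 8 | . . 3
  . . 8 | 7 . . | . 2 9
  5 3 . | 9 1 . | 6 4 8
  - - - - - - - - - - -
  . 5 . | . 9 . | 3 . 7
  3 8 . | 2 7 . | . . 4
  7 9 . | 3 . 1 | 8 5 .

Step 1. [r7c1∈{1,4,6}] r7c1 is the only open cell in box 7 admitting 6. So r7c1=6.
Step 2. [r3c4∈{5,6,8}] in col 4, 6 fits only at r3c4, so r3c4=6.
Step 3. [r3c6∈{3,5,7}] in row 3, 3 fits only at r3c6 ⇒ r3c6=3.
Step 4. [r7c8∈{1}] only 1 remains possible at r7c8 ⇒ r7c8=1.
Step 5. [r5c2∈{1}] r5c2 is down to just 1. So r5c2=1.
Step 6. [r5c7∈{5}] r5c7 has the single candidate 5 ⇒ r5c7=5.
Step 7. [r2c3∈{1,3,5,7}] row 2 places 3 nowhere but r2c3, so r2c3=3.
Step 8. [r9c5∈{6}] only 6 remains possible at r9c5, so r9c5=6.
Step 9. [r1c5∈{5,8}] 8 has one home in row 1: r1c5, so r1c5=8.
Step 10. [r9c3∈{2,4}] 4 has one home in row 9: r9c3, so r9c3=4.
Step 11. [r2c6∈{5,7}] 7 has one home in col 6: r2c6 ⇒ r2c6=7.
Step 12. [r2c1∈{1,8}] row 2 places 8 nowhere but r2c1 ⇒ r2c1=8.
Step 13. [r2c9∈{1,5}] r2c9 is the only open cell in row 2 admitting 1, so r2c9=1.
Step 14. [r8c7∈{9}] r8c7's peers cover all but 9, so r8c7=9.
Step 15. [r4c7∈{1}] nothing but 1 survives at r4c7. So r4c7=1.
Step 16. [r3c1∈{1}] r3c1 is down to just 1, so r3c1=1.
Step 17. [r7c4∈{8}] r7c4 is down to just 8. So r7c4=8.
Step 18. [r9c9∈{2}] r9c9's peers cover all but 2. So r9c9=2.
Step 19. [r5c6∈{6}] nothing but 6 survives at r5c6 ⇒ r5c6=6.
Step 20. [r7c3∈{2}] r7c3 is down to just 2 ⇒ r7c3=2.
Step 21. [r8c6∈{5}] only 5 remains possible at r8c6, so r8c6=5.
Step 22. [r4c4∈{5}] nothing but 5 survives at r4c4. So r4c4=5.
Step 23. [r7c6∈{4}] only 4 remains possible at r7c6, so r7c6=4.
Step 24. [r2c5∈{5}] only 5 remains possible at r2c5, so r2c5=5.
Step 25. [r2c2∈{6}] r2c2's peers cover all but 6. So r2c2=6.
Step 26. [r3c7∈{4}] r3c7 is down to just 4. So r3c7=4.
Step 27. [r3c2∈{7}] r3c2 is down to just 7 ⇒ r3c2=7.
Step 28. [r1c3∈{5}] only 5 remains possible at r1c3. So r1c3=5.
Step 29. [r5c1∈{4}] only 4 remains possible at r5c1 ⇒ r5c1=4.
Step 30. [r3c8∈{8}] only 8 remains possible at r3c8. So r3c8=8.
Step 31. [r6c6∈{2}] r6c6 has the single candidate 2, so r6c6=2.
Step 32. [r8c8∈{6}] r8c8 has the single candidate 6. So r8c8=6.
Step 33. [r6c3∈{7}] nothing but 7 survives at r6c3. So r6c3=7.
Step 34. [r4c1∈{9}] only 9 remains possible at r4c1 ⇒ r4c1=9.
Step 35. [r4c8∈{7}] nothing but 7 survives at r4c8 ⇒ r4c8=7.
Step 36. [r3c9∈{5}] r3c9's peers cover all but 5. So r3c9=5.
Step 37. [r8c3∈{1}] only 1 remains possible at r8c3, so r8c3=1.
Step 38. [r5c5∈{3}] only 3 remains possible at r5c5 ⇒ r5c5=3.

Answer: 2 4 5 1 8 9 7 3 6 / 8 6 3 4 5 7 2 9 1 / 1 7 9 6 2 3 4 8 5 / 9 2 6 5 4 8 1 7 3 / 4 1 8 7 3 6 5 2 9 / 5 3 7 9 1 2 6 4 8 / 6 5 2 8 9 4 3 1 7 / 3 8 1 2 7 5 9 6 4 / 7 9 4 3 6 1 8 5 2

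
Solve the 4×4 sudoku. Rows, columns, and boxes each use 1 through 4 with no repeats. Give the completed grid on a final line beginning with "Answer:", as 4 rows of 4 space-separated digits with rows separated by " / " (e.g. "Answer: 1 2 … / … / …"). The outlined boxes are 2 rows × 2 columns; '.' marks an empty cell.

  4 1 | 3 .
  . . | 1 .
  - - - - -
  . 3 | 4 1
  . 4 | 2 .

Step 1. [r2c2∈{2}] r2c2 is down to just 2. So r2c2=2.
Step 2. [r1c4∈{2}] r1c4 is down to just 2, so r1c4=2.
Step 3. [r2c1∈{3}] r2c1 has the single candidate 3. So r2c1=3.
Step 4. [r3c1∈{2}] r3c1 has the single candidate 2 ⇒ r3c1=2.
Step 5. [r2c4∈{4}] r2c4 has the single candidate 4 ⇒ r2c4=4.
Step 6. [r4c1∈{1}] only 1 remains possible at r4c1 ⇒ r4c1=1.
Step 7. [r4c4∈{3}] nothing but 3 survives at r4c4. So r4c4=3.

Answer: 4 1 3 2 / 3 2 1 4 / 2 3 4 1 / 1 4 2 3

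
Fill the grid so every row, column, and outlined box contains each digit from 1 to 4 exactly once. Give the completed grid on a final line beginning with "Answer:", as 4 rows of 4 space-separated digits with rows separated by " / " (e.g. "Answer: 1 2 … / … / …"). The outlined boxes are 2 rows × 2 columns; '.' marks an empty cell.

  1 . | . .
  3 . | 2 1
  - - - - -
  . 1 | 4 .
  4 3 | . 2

Step 1. [r1c4∈{3,4}] col 4 places 4 nowhere but r1c4, so r1c4=4.
Step 2. [r2c2∈{4}] r2c2 has the single candidate 4. So r2c2=4.
Step 3. [r3c1∈{2}] r3c1 is down to just 2 ⇒ r3c1=2.
Step 4. [r3c4∈{3}] nothing but 3 survives at r3c4. So r3c4=3.
Step 5. [r4c3∈{1}] r4c3's peers cover all but 1, so r4c3=1.
Step 6. [r1c2∈{2}] only 2 remains possible at r1c2. So r1c2=2.
Step 7. [r1c3∈{3}] r1c3 is down to just 3, so r1c3=3.

Answer: 1 2 3 4 / 3 4 2 1 / 2 1 4 3 / 4 3 1 2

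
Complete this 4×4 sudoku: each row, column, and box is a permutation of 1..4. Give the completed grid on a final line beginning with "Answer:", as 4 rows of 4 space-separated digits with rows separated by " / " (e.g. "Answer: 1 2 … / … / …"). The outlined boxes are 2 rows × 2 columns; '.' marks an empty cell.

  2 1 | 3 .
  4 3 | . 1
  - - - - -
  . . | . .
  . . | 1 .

Step 1. [r3c3∈{2,4}] col 3 places 4 nowhere but r3c3, so r3c3=4.
Step 2. [r3c2∈{2}] r3c2 is down to just 2, so r3c2=2.
Step 3. [r3c4∈{3}] nothing but 3 survives at r3c4. So r3c4=3.
Step 4. [r1c4∈{4}] r1c4 has the single candidate 4. So r1c4=4.
Step 5. [r4c4∈{2}] r4c4's peers cover all but 2 ⇒ r4c4=2.
Step 6. [r3c1∈{1}] nothing but 1 survives at r3c1 ⇒ r3c1=1.
Step 7. [r4c2∈{4}] only 4 remains possible at r4c2. So r4c2=4.
Step 8. [r4c1∈{3}] r4c1 is down to just 3. So r4c1=3.
Step 9. [r2c3∈{2}] r2c3 has the single candidate 2 ⇒ r2c3=2.

Answer: 2 1 3 4 / 4 3 2 1 / 1 2 4 3 / 3 4 1 2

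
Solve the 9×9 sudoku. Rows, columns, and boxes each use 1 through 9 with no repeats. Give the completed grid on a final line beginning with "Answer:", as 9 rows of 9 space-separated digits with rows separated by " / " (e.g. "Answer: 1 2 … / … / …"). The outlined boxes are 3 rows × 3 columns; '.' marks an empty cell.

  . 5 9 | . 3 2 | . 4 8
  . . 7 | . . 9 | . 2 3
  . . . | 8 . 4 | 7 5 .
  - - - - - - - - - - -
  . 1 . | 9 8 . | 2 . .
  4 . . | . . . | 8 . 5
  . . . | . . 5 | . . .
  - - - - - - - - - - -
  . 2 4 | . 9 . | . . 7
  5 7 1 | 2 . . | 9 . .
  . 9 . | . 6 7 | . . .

Step 1. [r7c1∈{3,6,8}] box 7 places 6 nowhere but r7c1 ⇒ r7c1=6.
Step 2. [r3c5∈{1}] r3c5 is down to just 1 ⇒ r3c5=1.
Step 3. [r5c8∈{1,3,6,7,9}] across row 5, 9 lands solely at r5c8. So r5c8=9.
Step 4. [r4c9∈{4,6}] row 4 places 4 nowhere but r4c9. So r4c9=4.
Step 5. [r6c1∈{2,3,7,8,9}] row 6 places 9 nowhere but r6c1, so r6c1=9.
Step 6. [r9c7∈{1,3,4,5}] across col 7, 4 lands solely at r9c7 ⇒ r9c7=4.
Step 7. [r6c4∈{1,3,4,6,7}] r6c4 is the only open cell in col 4 admitting 4, so r6c4=4.
Step 8. [r9c4∈{1,3,5}] 5 has one home in row 9: r9c4. So r9c4=5.
Step 9. [r2c4∈{6}] r2c4 is down to just 6, so r2c4=6.
Step 10. [r2c7∈{1}] r2c7's peers cover all but 1, so r2c7=1.
Step 11. [r8c9∈{6}] nothing but 6 survives at r8c9, so r8c9=6.
Step 12. [r2c1∈{8}] only 8 remains possible at r2c1, so r2c1=8.
Step 13. [r9c1∈{3}] only 3 remains possible at r9c1 ⇒ r9c1=3.
Step 14. [r6c2∈{3,6,8}] 8 has one home in col 2: r6c2, so r6c2=8.
Step 15. [r4c3∈{3,5,6}] r4c3 is the only open cell in row 4 admitting 5, so r4c3=5.
Step 16. [r6c9∈{1}] r6c9 is down to just 1. So r6c9=1.
Step 17. [r9c8∈{1,8}] r9c8 is the only open cell in row 9 admitting 1 ⇒ r9c8=1.
Step 18. [r6c5∈{2,7}] the only places for 7 in row 5 are inside box 5, so r6c5≠7.
Step 19. [r6c8∈{3,6,7}] r6c8 is the only open cell in row 6 admitting 7 ⇒ r6c8=7.
Step 20. [r4c8∈{3,6}] across col 8, 6 lands solely at r4c8 ⇒ r4c8=6.
Step 21. [r6c3∈{2,3,6}] in row 6, 6 fits only at r6c3 ⇒ r6c3=6.
Step 22. [r5c2∈{3}] nothing but 3 survives at r5c2, so r5c2=3.
Step 23. [r7c4∈{1,3}] col 4 places 3 nowhere but r7c4, so r7c4=3.
Step 24. [r7c6∈{1,8}] in row 7, 1 fits only at r7c6. So r7c6=1.
Step 25. [r5c5∈{2,7}] in col 5, 7 fits only at r5c5 ⇒ r5c5=7.
Step 26. [r3c1∈{2}] r3c1 has the single candidate 2 ⇒ r3c1=2.
Step 27. [r8c6∈{8}] r8c6 has the single candidate 8 ⇒ r8c6=8.
Step 28. [r8c8∈{3}] only 3 remains possible at r8c8, so r8c8=3.
Step 29. [r3c2∈{6}] nothing but 6 survives at r3c2, so r3c2=6.
Step 30. [r9c3∈{8}] r9c3's peers cover all but 8. So r9c3=8.
Step 31. [r3c3∈{3}] r3c3's peers cover all but 3. So r3c3=3.
Step 32. [r3c9∈{9}] r3c9 has the single candidate 9. So r3c9=9.
Step 33. [r4c6∈{3}] only 3 remains possible at r4c6 ⇒ r4c6=3.
Step 34. [r9c9∈{2}] r9c9's peers cover all but 2. So r9c9=2.
Step 35. [r2c5∈{5}] r2c5's peers cover all but 5 ⇒ r2c5=5.
Step 36. [r4c1∈{7}] r4c1's peers cover all but 7. So r4c1=7.
Step 37. [r5c4∈{1}] only 1 remains possible at r5c4, so r5c4=1.
Step 38. [r2c2∈{4}] only 4 remains possible at r2c2. So r2c2=4.
Step 39. [r1c4∈{7}] only 7 remains possible at r1c4, so r1c4=7.
Step 40. [r6c7∈{3}] only 3 remains possible at r6c7, so r6c7=3.
Step 41. [r7c8∈{8}] r7c8 has the single candidate 8, so r7c8=8.
Step 42. [r5c6∈{6}] r5c6 is down to just 6 ⇒ r5c6=6.
Step 43. [r7c7∈{5}] nothing but 5 survives at r7c7 ⇒ r7c7=5.
Step 44. [r8c5∈{4}] r8c5's peers cover all but 4, so r8c5=4.
Step 45. [r6c5∈{2}] r6c5 has the single candidate 2, so r6c5=2.
Step 46. [r5c3∈{2}] r5c3 has the single candidate 2. So r5c3=2.
Step 47. [r1c1∈{1}] r1c1 has the single candidate 1. So r1c1=1.
Step 48. [r1c7∈{6}] only 6 remains possible at r1c7, so r1c7=6.

Answer: 1 5 9 7 3 2 6 4 8 / 8 4 7 6 5 9 1 2 3 / 2 6 3 8 1 4 7 5 9 / 7 1 5 9 8 3 2 6 4 / 4 3 2 1 7 6 8 9 5 / 9 8 6 4 2 5 3 7 1 / 6 2 4 3 9 1 5 8 7 / 5 7 1 2 4 8 9 3 6 / 3 9 8 5 6 7 4 1 2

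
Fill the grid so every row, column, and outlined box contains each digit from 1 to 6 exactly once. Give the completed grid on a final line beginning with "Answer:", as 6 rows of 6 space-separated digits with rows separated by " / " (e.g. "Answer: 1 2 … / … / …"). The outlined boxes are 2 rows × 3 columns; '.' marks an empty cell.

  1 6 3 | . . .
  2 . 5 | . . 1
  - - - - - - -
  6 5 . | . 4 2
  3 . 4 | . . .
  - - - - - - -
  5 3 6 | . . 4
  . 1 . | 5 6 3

Step 1. [r2c4∈{3,4,6}] in row 2, 6 fits only at r2c4 ⇒ r2c4=6.
Step 2. [r4c4∈{1}] only 1 remains possible at r4c4, so r4c4=1.
Step 3. [r1c6∈{5}] r1c6 is down to just 5 ⇒ r1c6=5.
Step 4. [r1c5∈{2}] r1c5 is down to just 2, so r1c5=2.
Step 5. [r4c6∈{6}] r4c6 is down to just 6. So r4c6=6.
Step 6. [r3c3∈{1}] nothing but 1 survives at r3c3, so r3c3=1.
Step 7. [r5c4∈{2}] r5c4's peers cover all but 2 ⇒ r5c4=2.
Step 8. [r2c5∈{3}] only 3 remains possible at r2c5. So r2c5=3.
Step 9. [r1c4∈{4}] nothing but 4 survives at r1c4. So r1c4=4.
Step 10. [r4c2∈{2}] r4c2 is down to just 2, so r4c2=2.
Step 11. [r6c1∈{4}] r6c1 has the single candidate 4 ⇒ r6c1=4.
Step 12. [r2c2∈{4}] r2c2 has the single candidate 4. So r2c2=4.
Step 13. [r3c4∈{3}] nothing but 3 survives at r3c4. So r3c4=3.
Step 14. [r5c5∈{1}] r5c5's peers cover all but 1, so r5c5=1.
Step 15. [r4c5∈{5}] r4c5 has the single candidate 5 ⇒ r4c5=5.
Step 16. [r6c3∈{2}] r6c3 has the single candidate 2, so r6c3=2.

Answer: 1 6 3 4 2 5 / 2 4 5 6 3 1 / 6 5 1 3 4 2 / 3 2 4 1 5 6 / 5 3 6 2 1 4 / 4 1 2 5 6 3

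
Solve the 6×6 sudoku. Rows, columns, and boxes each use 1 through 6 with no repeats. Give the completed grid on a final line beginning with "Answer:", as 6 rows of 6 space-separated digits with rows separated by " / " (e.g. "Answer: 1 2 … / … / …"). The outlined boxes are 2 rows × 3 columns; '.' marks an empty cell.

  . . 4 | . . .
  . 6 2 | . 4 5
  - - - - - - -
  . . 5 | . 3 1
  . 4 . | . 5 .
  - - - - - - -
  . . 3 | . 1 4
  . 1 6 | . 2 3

Step 1. [r4c1∈{1,2,3,6}] row 4 places 3 nowhere but r4c1. So r4c1=3.
Step 2. [r5c4∈{5,6}] row 5 places 6 nowhere but r5c4. So r5c4=6.
Step 3. [r3c2∈{2}] only 2 remains possible at r3c2. So r3c2=2.
Step 4. [r5c2∈{5}] r5c2 has the single candidate 5. So r5c2=5.
Step 5. [r2c4∈{1,3}] 3 has one home in row 2: r2c4, so r2c4=3.
Step 6. [r1c4∈{1,2}] in col 4, 1 fits only at r1c4, so r1c4=1.
Step 7. [r4c6∈{2,6}] row 4 places 6 nowhere but r4c6. So r4c6=6.
Step 8. [r2c1∈{1}] r2c1 is down to just 1, so r2c1=1.
Step 9. [r1c6∈{2}] r1c6 has the single candidate 2 ⇒ r1c6=2.
Step 10. [r5c1∈{2}] r5c1 is down to just 2. So r5c1=2.
Step 11. [r6c4∈{5}] only 5 remains possible at r6c4. So r6c4=5.
Step 12. [r3c1∈{6}] only 6 remains possible at r3c1, so r3c1=6.
Step 13. [r1c1∈{5}] nothing but 5 survives at r1c1. So r1c1=5.
Step 14. [r3c4∈{4}] r3c4 is down to just 4. So r3c4=4.
Step 15. [r1c5∈{6}] r1c5's peers cover all but 6, so r1c5=6.
Step 16. [r4c3∈{1}] r4c3 has the single candidate 1 ⇒ r4c3=1.
Step 17. [r1c2∈{3}] r1c2 has the single candidate 3, so r1c2=3.
Step 18. [r4c4∈{2}] r4c4 is down to just 2. So r4c4=2.
Step 19. [r6c1∈{4}] only 4 remains possible at r6c1 ⇒ r6c1=4.

Answer: 5 3 4 1 6 2 / 1 6 2 3 4 5 / 6 2 5 4 3 1 / 3 4 1 2 5 6 / 2 5 3 6 1 4 / 4 1 6 5 2 3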